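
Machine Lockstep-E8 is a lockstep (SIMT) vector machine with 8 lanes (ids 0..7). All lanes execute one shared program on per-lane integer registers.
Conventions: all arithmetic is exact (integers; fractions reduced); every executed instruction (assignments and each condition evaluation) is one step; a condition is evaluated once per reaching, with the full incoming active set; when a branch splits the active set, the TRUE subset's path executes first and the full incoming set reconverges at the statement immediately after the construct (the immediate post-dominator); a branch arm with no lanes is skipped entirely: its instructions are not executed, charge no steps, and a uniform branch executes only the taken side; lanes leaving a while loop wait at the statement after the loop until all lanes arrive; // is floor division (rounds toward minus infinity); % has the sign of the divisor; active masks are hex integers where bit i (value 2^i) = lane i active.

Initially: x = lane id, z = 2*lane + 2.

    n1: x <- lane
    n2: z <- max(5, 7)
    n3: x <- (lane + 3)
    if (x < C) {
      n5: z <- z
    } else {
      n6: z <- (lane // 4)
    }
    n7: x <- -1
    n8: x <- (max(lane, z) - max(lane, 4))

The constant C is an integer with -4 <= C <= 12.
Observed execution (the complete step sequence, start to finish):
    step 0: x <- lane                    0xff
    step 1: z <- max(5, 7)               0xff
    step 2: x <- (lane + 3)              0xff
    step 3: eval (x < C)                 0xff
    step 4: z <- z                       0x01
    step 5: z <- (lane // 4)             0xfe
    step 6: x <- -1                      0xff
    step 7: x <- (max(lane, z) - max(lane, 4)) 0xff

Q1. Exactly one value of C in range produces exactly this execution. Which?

Answer: C = 4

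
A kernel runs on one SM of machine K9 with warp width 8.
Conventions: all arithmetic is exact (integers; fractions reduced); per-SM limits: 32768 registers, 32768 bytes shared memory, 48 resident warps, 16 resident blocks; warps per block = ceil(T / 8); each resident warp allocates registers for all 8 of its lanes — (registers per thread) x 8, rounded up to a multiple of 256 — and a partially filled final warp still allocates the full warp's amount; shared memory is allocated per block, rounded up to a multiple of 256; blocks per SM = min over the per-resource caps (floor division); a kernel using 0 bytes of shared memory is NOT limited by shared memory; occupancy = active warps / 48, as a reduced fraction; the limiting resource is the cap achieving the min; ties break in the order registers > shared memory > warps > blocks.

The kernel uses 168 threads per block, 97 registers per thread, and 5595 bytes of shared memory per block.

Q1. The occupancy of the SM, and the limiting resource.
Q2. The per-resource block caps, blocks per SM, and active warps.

Answer: occupancy 7/16, limited by registers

registers: 1 block
shared memory: 5 blocks
warps: 2 blocks
blocks: 16 blocks

Answer: 1 block, 21 active warps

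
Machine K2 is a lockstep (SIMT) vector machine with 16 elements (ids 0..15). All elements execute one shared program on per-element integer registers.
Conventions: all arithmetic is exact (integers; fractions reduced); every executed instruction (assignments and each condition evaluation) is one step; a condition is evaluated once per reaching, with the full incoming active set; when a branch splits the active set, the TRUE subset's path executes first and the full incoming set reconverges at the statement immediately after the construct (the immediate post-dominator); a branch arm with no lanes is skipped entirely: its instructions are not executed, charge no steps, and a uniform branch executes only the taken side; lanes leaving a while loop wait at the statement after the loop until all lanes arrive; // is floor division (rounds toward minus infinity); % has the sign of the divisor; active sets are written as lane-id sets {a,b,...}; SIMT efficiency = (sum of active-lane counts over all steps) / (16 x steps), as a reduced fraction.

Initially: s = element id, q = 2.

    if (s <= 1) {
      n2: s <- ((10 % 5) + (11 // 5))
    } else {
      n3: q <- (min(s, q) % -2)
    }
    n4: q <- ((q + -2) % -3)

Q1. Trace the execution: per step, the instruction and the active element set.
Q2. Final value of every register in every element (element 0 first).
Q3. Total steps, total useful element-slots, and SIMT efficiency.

step 0: eval (s <= 1)                {0,1,2,3,4,5,6,7,8,9,10,11,12,13,14,15}
step 1: s <- ((10 % 5) + (11 // 5))  {0,1}
step 2: q <- (min(s, q) % -2)        {2,3,4,5,6,7,8,9,10,11,12,13,14,15}
step 3: q <- ((q + -2) % -3)         {0,1,2,3,4,5,6,7,8,9,10,11,12,13,14,15}

Answer: 4 steps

s: 2,2,2,3,4,5,6,7,8,9,10,11,12,13,14,15
q: 0,0,-2,-2,-2,-2,-2,-2,-2,-2,-2,-2,-2,-2,-2,-2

steps = 4; useful = 48; efficiency = 48/64 = 3/4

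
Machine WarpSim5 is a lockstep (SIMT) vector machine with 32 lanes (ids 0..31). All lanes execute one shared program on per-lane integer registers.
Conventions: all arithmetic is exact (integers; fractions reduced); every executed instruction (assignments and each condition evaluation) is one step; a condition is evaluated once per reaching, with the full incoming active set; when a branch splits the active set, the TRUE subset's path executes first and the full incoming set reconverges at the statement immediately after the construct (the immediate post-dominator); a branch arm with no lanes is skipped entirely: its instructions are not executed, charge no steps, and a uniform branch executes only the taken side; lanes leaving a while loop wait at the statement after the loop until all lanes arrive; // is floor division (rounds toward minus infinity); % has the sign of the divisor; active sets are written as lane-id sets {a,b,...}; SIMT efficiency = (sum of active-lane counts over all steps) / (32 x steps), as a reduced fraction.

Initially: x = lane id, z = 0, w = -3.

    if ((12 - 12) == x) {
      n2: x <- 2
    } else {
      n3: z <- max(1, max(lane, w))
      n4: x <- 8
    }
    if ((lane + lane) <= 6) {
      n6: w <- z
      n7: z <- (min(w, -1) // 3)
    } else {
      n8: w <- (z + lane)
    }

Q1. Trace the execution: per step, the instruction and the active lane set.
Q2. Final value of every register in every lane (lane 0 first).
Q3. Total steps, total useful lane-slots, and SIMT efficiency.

step 0: eval ((12 - 12) == x)        {0,1,2,3,4,5,6,7,8,9,10,11,12,13,14,15,16,17,18,19,20,21,22,23,24,25,26,27,28,29,30,31}
step 1: x <- 2                       {0}
step 2: z <- max(1, max(lane, w))    {1,2,3,4,5,6,7,8,9,10,11,12,13,14,15,16,17,18,19,20,21,22,23,24,25,26,27,28,29,30,31}
step 3: x <- 8                       {1,2,3,4,5,6,7,8,9,10,11,12,13,14,15,16,17,18,19,20,21,22,23,24,25,26,27,28,29,30,31}
step 4: eval ((lane + lane) <= 6)    {0,1,2,3,4,5,6,7,8,9,10,11,12,13,14,15,16,17,18,19,20,21,22,23,24,25,26,27,28,29,30,31}
step 5: w <- z                       {0,1,2,3}
step 6: z <- (min(w, -1) // 3)       {0,1,2,3}
step 7: w <- (z + lane)              {4,5,6,7,8,9,10,11,12,13,14,15,16,17,18,19,20,21,22,23,24,25,26,27,28,29,30,31}

Answer: 8 steps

x: 2,8,8,8,8,8,8,8,8,8,8,8,8,8,8,8,8,8,8,8,8,8,8,8,8,8,8,8,8,8,8,8
z: -1,-1,-1,-1,4,5,6,7,8,9,10,11,12,13,14,15,16,17,18,19,20,21,22,23,24,25,26,27,28,29,30,31
w: 0,1,2,3,8,10,12,14,16,18,20,22,24,26,28,30,32,34,36,38,40,42,44,46,48,50,52,54,56,58,60,62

steps = 8; useful = 163; efficiency = 163/256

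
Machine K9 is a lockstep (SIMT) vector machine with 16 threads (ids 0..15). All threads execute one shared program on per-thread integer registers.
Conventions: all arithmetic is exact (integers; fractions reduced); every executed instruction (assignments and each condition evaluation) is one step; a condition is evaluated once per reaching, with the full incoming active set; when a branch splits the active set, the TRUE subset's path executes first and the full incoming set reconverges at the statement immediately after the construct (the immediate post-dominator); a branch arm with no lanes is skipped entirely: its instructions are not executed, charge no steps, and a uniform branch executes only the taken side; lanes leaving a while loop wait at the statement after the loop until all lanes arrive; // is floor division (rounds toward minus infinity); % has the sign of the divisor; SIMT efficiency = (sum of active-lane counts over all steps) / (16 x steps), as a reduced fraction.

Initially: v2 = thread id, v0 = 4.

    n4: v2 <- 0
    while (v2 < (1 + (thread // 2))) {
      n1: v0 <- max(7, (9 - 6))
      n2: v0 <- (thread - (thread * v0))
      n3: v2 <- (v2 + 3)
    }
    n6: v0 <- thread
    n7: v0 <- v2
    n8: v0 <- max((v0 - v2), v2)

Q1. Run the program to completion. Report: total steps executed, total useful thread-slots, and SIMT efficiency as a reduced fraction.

Answer: 17 steps, 200 useful, 25/34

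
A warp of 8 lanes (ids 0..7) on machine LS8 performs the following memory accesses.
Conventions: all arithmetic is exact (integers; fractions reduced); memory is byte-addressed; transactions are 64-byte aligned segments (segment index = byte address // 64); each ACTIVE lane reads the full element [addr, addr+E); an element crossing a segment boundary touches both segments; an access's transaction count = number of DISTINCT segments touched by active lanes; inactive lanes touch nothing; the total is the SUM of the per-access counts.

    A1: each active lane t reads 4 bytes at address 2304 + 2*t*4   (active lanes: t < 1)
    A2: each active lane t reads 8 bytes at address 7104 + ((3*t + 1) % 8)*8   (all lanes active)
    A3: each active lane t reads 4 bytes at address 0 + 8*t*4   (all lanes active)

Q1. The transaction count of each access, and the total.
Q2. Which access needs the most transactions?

A1: 1 transaction
A2: 1 transaction
A3: 4 transactions

Answer: 1,1,4; total 6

Answer: A3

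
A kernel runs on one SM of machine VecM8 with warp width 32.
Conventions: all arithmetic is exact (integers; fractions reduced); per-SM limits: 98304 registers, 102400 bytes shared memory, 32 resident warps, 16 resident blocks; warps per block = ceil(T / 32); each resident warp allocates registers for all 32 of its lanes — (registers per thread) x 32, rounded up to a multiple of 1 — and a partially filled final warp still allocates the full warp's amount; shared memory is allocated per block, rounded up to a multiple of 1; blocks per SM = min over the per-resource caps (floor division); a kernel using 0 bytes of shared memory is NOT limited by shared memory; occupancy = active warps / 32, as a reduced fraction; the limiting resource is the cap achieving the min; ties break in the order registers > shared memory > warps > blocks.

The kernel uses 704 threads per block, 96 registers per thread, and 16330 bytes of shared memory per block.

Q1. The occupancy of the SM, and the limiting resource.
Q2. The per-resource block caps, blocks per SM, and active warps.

Answer: occupancy 11/16, limited by registers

registers: 1 block
shared memory: 6 blocks
warps: 1 block
blocks: 16 blocks

Answer: 1 block, 22 active warps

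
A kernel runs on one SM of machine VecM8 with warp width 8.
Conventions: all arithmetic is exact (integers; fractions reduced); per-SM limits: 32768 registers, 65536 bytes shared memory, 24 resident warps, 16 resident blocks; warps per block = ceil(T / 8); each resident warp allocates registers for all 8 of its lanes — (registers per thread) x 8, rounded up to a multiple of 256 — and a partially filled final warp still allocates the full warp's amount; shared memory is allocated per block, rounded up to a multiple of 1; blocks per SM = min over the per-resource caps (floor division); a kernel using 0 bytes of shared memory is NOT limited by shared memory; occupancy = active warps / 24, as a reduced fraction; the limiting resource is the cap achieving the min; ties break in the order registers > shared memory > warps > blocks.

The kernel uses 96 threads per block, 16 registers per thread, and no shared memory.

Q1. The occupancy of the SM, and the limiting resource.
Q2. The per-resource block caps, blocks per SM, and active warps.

Answer: occupancy 1, limited by warps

registers: 10 blocks
shared memory: no limit (kernel uses none)
warps: 2 blocks
blocks: 16 blocks

Answer: 2 blocks, 24 active warps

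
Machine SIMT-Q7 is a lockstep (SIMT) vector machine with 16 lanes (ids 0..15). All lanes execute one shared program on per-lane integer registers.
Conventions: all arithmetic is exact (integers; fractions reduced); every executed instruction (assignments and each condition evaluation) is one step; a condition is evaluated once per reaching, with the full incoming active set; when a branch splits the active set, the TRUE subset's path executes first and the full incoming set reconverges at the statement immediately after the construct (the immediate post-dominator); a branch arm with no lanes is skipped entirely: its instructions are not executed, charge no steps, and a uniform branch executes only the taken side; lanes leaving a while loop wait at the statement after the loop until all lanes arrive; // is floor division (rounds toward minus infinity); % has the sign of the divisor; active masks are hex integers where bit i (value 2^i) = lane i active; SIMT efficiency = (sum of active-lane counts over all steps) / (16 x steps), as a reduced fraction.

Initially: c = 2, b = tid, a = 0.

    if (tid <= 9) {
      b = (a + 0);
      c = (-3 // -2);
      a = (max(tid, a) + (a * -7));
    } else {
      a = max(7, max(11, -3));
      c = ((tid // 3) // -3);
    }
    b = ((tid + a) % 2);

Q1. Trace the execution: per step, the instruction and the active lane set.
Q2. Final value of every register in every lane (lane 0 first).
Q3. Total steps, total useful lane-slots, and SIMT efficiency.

step 0: eval (tid <= 9)              0xffff
step 1: b <- (a + 0)                 0x03ff
step 2: c <- (-3 // -2)              0x03ff
step 3: a <- (max(tid, a) + (a * -7)) 0x03ff
step 4: a <- max(7, max(11, -3))     0xfc00
step 5: c <- ((tid // 3) // -3)      0xfc00
step 6: b <- ((tid + a) % 2)         0xffff

Answer: 7 steps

c: 1,1,1,1,1,1,1,1,1,1,-1,-1,-2,-2,-2,-2
b: 0,0,0,0,0,0,0,0,0,0,1,0,1,0,1,0
a: 0,1,2,3,4,5,6,7,8,9,11,11,11,11,11,11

steps = 7; useful = 74; efficiency = 74/112 = 37/56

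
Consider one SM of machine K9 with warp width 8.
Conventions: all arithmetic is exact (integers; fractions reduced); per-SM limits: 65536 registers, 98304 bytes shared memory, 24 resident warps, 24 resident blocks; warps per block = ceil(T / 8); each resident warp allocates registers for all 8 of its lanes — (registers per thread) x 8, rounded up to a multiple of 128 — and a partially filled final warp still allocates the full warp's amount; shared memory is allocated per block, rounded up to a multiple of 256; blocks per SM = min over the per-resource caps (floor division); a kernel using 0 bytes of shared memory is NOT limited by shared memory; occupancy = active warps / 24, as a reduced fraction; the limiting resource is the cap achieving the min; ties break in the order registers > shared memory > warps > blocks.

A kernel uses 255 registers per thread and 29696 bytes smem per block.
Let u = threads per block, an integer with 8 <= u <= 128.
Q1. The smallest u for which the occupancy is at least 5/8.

Answer: u = 33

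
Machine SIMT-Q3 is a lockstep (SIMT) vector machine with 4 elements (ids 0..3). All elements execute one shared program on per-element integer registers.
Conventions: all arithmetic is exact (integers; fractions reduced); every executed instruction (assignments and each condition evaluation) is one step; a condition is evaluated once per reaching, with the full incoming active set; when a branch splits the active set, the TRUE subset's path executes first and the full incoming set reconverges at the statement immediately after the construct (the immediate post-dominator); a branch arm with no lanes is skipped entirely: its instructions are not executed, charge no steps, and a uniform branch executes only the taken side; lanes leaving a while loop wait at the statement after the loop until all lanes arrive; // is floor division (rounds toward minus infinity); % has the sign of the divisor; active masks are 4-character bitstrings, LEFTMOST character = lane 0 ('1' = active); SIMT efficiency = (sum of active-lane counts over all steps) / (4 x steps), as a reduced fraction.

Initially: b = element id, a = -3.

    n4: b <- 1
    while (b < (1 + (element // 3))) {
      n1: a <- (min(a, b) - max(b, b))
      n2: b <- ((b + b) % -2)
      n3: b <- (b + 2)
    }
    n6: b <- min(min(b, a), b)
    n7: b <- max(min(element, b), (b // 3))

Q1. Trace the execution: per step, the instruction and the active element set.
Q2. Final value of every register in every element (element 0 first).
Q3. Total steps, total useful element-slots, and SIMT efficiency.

step 0: b <- 1                       1111
step 1: eval (b < (1 + (element // 3))) 1111
step 2: a <- (min(a, b) - max(b, b)) 0001
step 3: b <- ((b + b) % -2)          0001
step 4: b <- (b + 2)                 0001
step 5: eval (b < (1 + (element // 3))) 0001
step 6: b <- min(min(b, a), b)       1111
step 7: b <- max(min(element, b), (b // 3)) 1111

Answer: 8 steps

b: -1,-1,-1,-2
a: -3,-3,-3,-4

steps = 8; useful = 20; efficiency = 20/32 = 5/8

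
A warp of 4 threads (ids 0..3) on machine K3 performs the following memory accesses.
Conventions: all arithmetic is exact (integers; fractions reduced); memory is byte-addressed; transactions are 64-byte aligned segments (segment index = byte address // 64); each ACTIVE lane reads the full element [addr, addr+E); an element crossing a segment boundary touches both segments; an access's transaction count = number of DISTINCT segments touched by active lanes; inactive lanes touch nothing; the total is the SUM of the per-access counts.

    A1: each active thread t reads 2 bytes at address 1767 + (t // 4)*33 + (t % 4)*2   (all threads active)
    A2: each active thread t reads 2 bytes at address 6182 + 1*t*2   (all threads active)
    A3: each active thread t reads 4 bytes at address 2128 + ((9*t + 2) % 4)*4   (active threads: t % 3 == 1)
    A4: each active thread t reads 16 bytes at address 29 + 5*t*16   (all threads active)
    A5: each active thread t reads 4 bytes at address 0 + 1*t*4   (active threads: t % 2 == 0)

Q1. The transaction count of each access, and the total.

A1: 1 transaction
A2: 1 transaction
A3: 1 transaction
A4: 5 transactions
A5: 1 transaction

Answer: 1,1,1,5,1; total 9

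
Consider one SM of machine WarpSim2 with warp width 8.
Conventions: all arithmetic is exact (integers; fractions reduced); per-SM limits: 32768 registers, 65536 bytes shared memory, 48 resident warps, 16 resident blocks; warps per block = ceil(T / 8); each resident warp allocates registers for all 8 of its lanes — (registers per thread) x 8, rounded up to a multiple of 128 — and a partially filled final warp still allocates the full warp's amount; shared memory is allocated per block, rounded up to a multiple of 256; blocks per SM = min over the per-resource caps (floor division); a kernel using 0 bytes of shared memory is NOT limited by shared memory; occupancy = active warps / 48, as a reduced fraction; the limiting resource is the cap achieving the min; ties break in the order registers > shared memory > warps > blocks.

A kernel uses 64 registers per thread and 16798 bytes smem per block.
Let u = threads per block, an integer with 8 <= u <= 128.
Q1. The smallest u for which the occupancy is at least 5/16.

Answer: u = 33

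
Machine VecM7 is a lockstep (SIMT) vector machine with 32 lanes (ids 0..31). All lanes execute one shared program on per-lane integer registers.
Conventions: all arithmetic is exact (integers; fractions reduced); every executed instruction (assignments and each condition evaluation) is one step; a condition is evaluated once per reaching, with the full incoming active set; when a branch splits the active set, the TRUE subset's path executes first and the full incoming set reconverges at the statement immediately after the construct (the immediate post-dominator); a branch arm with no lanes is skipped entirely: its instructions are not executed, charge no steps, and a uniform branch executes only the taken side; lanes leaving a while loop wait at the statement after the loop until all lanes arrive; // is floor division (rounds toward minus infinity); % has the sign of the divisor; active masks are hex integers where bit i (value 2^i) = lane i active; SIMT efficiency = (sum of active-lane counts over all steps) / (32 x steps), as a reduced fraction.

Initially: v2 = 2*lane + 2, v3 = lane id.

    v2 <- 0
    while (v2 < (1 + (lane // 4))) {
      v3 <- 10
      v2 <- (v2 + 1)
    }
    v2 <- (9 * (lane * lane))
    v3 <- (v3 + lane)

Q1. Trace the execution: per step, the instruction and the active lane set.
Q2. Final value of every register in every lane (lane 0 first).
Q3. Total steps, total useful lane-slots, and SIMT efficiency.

step 0: v2 <- 0                      0xffffffff
step 1: eval (v2 < (1 + (lane // 4))) 0xffffffff
step 2: v3 <- 10                     0xffffffff
step 3: v2 <- (v2 + 1)               0xffffffff
step 4: eval (v2 < (1 + (lane // 4))) 0xffffffff
step 5: v3 <- 10                     0xfffffff0
step 6: v2 <- (v2 + 1)               0xfffffff0
step 7: eval (v2 < (1 + (lane // 4))) 0xfffffff0
step 8: v3 <- 10                     0xffffff00
step 9: v2 <- (v2 + 1)               0xffffff00
step 10: eval (v2 < (1 + (lane // 4))) 0xffffff00
step 11: v3 <- 10                     0xfffff000
step 12: v2 <- (v2 + 1)               0xfffff000
step 13: eval (v2 < (1 + (lane // 4))) 0xfffff000
step 14: v3 <- 10                     0xffff0000
step 15: v2 <- (v2 + 1)               0xffff0000
step 16: eval (v2 < (1 + (lane // 4))) 0xffff0000
step 17: v3 <- 10                     0xfff00000
step 18: v2 <- (v2 + 1)               0xfff00000
step 19: eval (v2 < (1 + (lane // 4))) 0xfff00000
step 20: v3 <- 10                     0xff000000
step 21: v2 <- (v2 + 1)               0xff000000
step 22: eval (v2 < (1 + (lane // 4))) 0xff000000
step 23: v3 <- 10                     0xf0000000
step 24: v2 <- (v2 + 1)               0xf0000000
step 25: eval (v2 < (1 + (lane // 4))) 0xf0000000
step 26: v2 <- (9 * (lane * lane))    0xffffffff
step 27: v3 <- (v3 + lane)            0xffffffff

Answer: 28 steps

v2: 0,9,36,81,144,225,324,441,576,729,900,1089,1296,1521,1764,2025,2304,2601,2916,3249,3600,3969,4356,4761,5184,5625,6084,6561,7056,7569,8100,8649
v3: 10,11,12,13,14,15,16,17,18,19,20,21,22,23,24,25,26,27,28,29,30,31,32,33,34,35,36,37,38,39,40,41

steps = 28; useful = 560; efficiency = 560/896 = 5/8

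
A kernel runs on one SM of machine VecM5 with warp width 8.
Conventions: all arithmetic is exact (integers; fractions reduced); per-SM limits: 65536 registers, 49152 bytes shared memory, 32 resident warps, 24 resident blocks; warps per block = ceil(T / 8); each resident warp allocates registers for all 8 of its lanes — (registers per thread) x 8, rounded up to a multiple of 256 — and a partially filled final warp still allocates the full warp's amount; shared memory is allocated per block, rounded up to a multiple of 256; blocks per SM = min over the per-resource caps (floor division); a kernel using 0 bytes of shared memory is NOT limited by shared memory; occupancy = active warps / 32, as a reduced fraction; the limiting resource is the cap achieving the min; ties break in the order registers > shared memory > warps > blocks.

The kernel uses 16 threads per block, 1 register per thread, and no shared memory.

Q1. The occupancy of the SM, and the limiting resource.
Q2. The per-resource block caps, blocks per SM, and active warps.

Answer: occupancy 1, limited by warps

registers: 128 blocks
shared memory: no limit (kernel uses none)
warps: 16 blocks
blocks: 24 blocks

Answer: 16 blocks, 32 active warps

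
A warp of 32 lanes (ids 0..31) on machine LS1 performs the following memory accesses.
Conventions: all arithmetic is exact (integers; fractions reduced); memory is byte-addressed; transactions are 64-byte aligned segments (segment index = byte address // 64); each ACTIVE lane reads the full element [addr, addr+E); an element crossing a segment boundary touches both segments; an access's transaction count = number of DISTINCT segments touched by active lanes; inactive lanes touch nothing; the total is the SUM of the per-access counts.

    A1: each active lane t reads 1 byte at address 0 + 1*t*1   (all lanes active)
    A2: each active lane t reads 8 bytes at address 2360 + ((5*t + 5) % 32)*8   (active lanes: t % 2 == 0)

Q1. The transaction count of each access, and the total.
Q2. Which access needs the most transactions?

A1: 1 transaction
A2: 4 transactions

Answer: 1,4; total 5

Answer: A2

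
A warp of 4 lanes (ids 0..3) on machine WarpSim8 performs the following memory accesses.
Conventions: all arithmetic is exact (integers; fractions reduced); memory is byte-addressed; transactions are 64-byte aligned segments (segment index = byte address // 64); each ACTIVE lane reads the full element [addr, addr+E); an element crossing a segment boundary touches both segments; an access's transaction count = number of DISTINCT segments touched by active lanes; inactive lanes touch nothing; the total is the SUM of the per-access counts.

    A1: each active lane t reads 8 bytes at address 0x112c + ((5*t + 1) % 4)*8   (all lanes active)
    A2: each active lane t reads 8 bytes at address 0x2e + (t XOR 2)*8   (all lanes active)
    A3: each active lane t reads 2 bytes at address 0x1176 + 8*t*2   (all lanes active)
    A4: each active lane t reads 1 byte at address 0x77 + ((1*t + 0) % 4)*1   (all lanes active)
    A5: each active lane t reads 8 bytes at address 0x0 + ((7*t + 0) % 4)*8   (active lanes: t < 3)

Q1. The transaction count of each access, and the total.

A1: 2 transactions
A2: 2 transactions
A3: 2 transactions
A4: 1 transaction
A5: 1 transaction

Answer: 2,2,2,1,1; total 8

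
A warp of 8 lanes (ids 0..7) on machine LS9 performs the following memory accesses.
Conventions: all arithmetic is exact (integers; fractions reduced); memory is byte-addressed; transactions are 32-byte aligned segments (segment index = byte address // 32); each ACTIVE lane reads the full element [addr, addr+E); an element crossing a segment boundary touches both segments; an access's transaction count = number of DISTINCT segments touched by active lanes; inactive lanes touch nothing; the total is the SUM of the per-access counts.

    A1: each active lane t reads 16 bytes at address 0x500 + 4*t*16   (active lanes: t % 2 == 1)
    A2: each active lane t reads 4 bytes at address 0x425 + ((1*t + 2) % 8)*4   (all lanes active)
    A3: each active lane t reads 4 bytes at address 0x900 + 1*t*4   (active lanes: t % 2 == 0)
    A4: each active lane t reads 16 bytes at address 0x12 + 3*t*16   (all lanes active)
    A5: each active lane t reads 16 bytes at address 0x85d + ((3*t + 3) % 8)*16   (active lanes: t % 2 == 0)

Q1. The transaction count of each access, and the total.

A1: 4 transactions
A2: 2 transactions
A3: 1 transaction
A4: 12 transactions
A5: 4 transactions

Answer: 4,2,1,12,4; total 23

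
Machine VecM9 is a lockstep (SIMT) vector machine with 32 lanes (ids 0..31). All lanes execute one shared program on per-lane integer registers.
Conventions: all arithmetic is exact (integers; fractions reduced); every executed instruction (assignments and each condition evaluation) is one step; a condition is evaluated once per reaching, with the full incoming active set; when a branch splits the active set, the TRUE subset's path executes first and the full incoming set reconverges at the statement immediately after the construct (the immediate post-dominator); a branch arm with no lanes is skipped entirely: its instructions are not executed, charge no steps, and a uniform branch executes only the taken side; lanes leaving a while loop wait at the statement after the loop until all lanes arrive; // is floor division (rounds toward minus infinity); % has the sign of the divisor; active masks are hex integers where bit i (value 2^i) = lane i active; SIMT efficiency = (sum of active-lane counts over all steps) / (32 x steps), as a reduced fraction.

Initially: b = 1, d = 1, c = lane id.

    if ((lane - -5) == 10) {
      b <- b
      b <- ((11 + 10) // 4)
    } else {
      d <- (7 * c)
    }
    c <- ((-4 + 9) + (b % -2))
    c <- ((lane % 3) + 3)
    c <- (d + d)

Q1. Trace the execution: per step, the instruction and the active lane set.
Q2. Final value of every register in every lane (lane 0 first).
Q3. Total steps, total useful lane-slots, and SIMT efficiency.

step 0: eval ((lane - -5) == 10)     0xffffffff
step 1: b <- b                       0x00000020
step 2: b <- ((11 + 10) // 4)        0x00000020
step 3: d <- (7 * c)                 0xffffffdf
step 4: c <- ((-4 + 9) + (b % -2))   0xffffffff
step 5: c <- ((lane % 3) + 3)        0xffffffff
step 6: c <- (d + d)                 0xffffffff

Answer: 7 steps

b: 1,1,1,1,1,5,1,1,1,1,1,1,1,1,1,1,1,1,1,1,1,1,1,1,1,1,1,1,1,1,1,1
d: 0,7,14,21,28,1,42,49,56,63,70,77,84,91,98,105,112,119,126,133,140,147,154,161,168,175,182,189,196,203,210,217
c: 0,14,28,42,56,2,84,98,112,126,140,154,168,182,196,210,224,238,252,266,280,294,308,322,336,350,364,378,392,406,420,434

steps = 7; useful = 161; efficiency = 161/224 = 23/32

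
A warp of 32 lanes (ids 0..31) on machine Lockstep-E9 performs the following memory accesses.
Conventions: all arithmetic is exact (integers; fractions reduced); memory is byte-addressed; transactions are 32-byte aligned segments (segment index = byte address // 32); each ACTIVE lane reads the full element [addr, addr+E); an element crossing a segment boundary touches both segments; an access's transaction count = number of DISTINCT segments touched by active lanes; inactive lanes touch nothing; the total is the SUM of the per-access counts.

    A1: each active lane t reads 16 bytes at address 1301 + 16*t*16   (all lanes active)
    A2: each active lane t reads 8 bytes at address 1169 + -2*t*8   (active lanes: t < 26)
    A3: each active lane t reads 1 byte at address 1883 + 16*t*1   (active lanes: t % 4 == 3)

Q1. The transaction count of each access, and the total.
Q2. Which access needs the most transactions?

A1: 64 transactions
A2: 13 transactions
A3: 8 transactions

Answer: 64,13,8; total 85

Answer: A1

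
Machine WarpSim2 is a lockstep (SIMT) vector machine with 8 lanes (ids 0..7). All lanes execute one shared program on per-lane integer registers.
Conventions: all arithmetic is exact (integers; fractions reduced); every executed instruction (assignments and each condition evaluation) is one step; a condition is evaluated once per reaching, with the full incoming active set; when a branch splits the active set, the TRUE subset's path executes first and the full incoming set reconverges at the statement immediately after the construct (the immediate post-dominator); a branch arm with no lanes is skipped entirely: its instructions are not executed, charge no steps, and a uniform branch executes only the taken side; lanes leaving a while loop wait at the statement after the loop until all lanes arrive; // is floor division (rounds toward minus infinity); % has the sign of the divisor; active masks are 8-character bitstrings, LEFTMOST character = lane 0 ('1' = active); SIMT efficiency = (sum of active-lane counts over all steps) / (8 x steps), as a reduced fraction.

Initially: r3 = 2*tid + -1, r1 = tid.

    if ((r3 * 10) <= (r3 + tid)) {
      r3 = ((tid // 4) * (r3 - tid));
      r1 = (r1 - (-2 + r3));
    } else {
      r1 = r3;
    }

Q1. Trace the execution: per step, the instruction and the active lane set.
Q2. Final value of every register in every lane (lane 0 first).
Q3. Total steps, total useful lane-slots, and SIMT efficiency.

step 0: eval ((r3 * 10) <= (r3 + tid)) 11111111
step 1: r3 <- ((tid // 4) * (r3 - tid)) 10000000
step 2: r1 <- (r1 - (-2 + r3))       10000000
step 3: r1 <- r3                     01111111

Answer: 4 steps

r3: 0,1,3,5,7,9,11,13
r1: 2,1,3,5,7,9,11,13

steps = 4; useful = 17; efficiency = 17/32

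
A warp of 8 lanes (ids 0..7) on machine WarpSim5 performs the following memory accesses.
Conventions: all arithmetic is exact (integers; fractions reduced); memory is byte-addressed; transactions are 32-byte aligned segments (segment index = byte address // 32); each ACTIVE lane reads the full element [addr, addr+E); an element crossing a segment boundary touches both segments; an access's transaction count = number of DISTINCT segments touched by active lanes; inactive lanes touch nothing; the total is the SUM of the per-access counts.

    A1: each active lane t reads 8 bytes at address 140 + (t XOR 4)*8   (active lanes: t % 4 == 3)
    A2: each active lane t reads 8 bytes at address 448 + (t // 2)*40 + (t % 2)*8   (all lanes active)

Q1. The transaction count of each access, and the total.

A1: 2 transactions
A2: 5 transactions

Answer: 2,5; total 7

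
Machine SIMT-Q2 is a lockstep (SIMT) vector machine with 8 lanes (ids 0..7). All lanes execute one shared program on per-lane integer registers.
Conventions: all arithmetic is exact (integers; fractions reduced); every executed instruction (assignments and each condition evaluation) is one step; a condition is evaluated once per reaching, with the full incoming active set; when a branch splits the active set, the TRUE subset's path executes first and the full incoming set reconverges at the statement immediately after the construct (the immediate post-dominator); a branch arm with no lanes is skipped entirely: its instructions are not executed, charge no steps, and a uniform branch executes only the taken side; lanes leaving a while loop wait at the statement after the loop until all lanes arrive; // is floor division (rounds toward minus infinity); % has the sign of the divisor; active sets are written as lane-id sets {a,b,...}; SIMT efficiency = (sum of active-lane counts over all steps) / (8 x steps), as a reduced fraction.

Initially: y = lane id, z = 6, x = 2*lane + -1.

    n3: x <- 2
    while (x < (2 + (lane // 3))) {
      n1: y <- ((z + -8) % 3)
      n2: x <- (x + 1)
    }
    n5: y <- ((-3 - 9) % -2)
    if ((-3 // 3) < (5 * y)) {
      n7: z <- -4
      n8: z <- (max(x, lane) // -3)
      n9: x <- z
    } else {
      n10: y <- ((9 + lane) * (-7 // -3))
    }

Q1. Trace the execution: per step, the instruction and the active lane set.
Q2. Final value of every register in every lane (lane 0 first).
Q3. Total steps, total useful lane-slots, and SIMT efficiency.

step 0: x <- 2                       {0,1,2,3,4,5,6,7}
step 1: eval (x < (2 + (lane // 3))) {0,1,2,3,4,5,6,7}
step 2: y <- ((z + -8) % 3)          {3,4,5,6,7}
step 3: x <- (x + 1)                 {3,4,5,6,7}
step 4: eval (x < (2 + (lane // 3))) {3,4,5,6,7}
step 5: y <- ((z + -8) % 3)          {6,7}
step 6: x <- (x + 1)                 {6,7}
step 7: eval (x < (2 + (lane // 3))) {6,7}
step 8: y <- ((-3 - 9) % -2)         {0,1,2,3,4,5,6,7}
step 9: eval ((-3 // 3) < (5 * y))   {0,1,2,3,4,5,6,7}
step 10: z <- -4                      {0,1,2,3,4,5,6,7}
step 11: z <- (max(x, lane) // -3)    {0,1,2,3,4,5,6,7}
step 12: x <- z                       {0,1,2,3,4,5,6,7}

Answer: 13 steps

y: 0,0,0,0,0,0,0,0
z: -1,-1,-1,-1,-2,-2,-2,-3
x: -1,-1,-1,-1,-2,-2,-2,-3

steps = 13; useful = 77; efficiency = 77/104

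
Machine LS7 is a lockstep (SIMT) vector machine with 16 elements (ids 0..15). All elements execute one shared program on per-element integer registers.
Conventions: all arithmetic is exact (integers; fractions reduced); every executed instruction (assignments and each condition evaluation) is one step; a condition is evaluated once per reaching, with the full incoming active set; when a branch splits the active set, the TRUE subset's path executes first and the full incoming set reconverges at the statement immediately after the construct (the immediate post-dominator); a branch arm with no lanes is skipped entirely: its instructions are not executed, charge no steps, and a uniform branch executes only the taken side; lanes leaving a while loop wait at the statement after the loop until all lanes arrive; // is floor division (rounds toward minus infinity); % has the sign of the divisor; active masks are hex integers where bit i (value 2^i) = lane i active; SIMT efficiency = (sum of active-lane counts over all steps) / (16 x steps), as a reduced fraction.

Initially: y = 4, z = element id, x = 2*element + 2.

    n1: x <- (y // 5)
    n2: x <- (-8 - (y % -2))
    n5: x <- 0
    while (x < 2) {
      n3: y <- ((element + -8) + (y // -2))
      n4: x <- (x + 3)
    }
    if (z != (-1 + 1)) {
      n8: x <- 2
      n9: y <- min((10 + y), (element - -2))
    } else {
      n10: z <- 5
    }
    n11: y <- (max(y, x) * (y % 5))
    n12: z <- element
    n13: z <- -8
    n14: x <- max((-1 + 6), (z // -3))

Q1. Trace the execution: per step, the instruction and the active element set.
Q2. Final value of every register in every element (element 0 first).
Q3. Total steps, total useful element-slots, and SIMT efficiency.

step 0: x <- (y // 5)                0xffff
step 1: x <- (-8 - (y % -2))         0xffff
step 2: x <- 0                       0xffff
step 3: eval (x < 2)                 0xffff
step 4: y <- ((element + -8) + (y // -2)) 0xffff
step 5: x <- (x + 3)                 0xffff
step 6: eval (x < 2)                 0xffff
step 7: eval (z != (-1 + 1))         0xffff
step 8: x <- 2                       0xfffe
step 9: y <- min((10 + y), (element - -2)) 0xfffe
step 10: z <- 5                       0x0001
step 11: y <- (max(y, x) * (y % 5))   0xffff
step 12: z <- element                 0xffff
step 13: z <- -8                      0xffff
step 14: x <- max((-1 + 6), (z // -3)) 0xffff

Answer: 15 steps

y: 0,2,4,9,16,0,6,14,24,36,0,11,24,39,56,0
z: -8,-8,-8,-8,-8,-8,-8,-8,-8,-8,-8,-8,-8,-8,-8,-8
x: 5,5,5,5,5,5,5,5,5,5,5,5,5,5,5,5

steps = 15; useful = 223; efficiency = 223/240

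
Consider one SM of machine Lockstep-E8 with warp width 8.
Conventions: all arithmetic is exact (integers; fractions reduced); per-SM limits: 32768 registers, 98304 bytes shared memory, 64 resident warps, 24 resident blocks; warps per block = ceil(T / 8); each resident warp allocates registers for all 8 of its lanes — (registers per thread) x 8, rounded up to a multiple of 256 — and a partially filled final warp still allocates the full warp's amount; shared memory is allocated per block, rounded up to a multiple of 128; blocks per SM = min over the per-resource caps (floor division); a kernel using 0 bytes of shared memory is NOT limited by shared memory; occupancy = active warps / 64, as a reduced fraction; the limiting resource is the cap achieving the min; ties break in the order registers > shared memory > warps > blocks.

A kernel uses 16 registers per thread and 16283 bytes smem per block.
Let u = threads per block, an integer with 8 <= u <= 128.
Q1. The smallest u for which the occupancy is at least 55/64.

Answer: u = 73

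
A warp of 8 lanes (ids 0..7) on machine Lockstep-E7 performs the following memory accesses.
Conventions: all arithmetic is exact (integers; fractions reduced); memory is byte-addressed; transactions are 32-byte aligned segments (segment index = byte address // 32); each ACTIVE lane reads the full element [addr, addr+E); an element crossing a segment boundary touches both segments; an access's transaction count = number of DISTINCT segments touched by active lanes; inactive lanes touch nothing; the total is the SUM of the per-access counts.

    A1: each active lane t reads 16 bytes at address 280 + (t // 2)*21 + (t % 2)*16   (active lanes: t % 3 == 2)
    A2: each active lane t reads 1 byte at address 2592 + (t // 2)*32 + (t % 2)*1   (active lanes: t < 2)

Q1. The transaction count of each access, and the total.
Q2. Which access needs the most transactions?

A1: 3 transactions
A2: 1 transaction

Answer: 3,1; total 4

Answer: A1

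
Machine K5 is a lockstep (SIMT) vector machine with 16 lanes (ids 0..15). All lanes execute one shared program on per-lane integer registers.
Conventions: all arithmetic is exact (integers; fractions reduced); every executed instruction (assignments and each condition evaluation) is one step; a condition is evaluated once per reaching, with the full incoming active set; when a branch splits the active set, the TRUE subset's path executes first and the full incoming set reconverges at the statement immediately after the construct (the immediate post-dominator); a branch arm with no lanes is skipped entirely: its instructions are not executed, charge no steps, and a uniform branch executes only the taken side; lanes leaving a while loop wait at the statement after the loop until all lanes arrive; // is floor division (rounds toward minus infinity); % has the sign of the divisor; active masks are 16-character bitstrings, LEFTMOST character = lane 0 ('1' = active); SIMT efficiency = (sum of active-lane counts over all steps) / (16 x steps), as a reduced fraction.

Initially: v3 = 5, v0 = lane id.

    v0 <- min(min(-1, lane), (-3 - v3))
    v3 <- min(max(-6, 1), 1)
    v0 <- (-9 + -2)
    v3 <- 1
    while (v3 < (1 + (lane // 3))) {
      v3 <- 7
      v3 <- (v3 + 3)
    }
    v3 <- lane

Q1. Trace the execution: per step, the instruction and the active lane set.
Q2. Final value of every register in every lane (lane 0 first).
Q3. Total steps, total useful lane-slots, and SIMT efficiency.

step 0: v0 <- min(min(-1, lane), (-3 - v3)) 1111111111111111
step 1: v3 <- min(max(-6, 1), 1)     1111111111111111
step 2: v0 <- (-9 + -2)              1111111111111111
step 3: v3 <- 1                      1111111111111111
step 4: eval (v3 < (1 + (lane // 3))) 1111111111111111
step 5: v3 <- 7                      0001111111111111
step 6: v3 <- (v3 + 3)               0001111111111111
step 7: eval (v3 < (1 + (lane // 3))) 0001111111111111
step 8: v3 <- lane                   1111111111111111

Answer: 9 steps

v3: 0,1,2,3,4,5,6,7,8,9,10,11,12,13,14,15
v0: -11,-11,-11,-11,-11,-11,-11,-11,-11,-11,-11,-11,-11,-11,-11,-11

steps = 9; useful = 135; efficiency = 135/144 = 15/16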